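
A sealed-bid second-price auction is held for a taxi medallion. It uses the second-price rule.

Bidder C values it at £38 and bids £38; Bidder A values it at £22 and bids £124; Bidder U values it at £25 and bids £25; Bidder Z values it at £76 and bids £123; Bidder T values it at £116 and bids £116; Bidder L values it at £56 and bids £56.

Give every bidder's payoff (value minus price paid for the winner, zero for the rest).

Ordered from highest: Bidder A £124, then Bidder Z £123, then Bidder T £116, then Bidder L £56, then Bidder C £38, then Bidder U £25.
Bidder A has the top bid and wins; the price is the second-highest bid, £123.
Bidder A's payoff = £22 − £123 = -£101. All other bidders lose, so their payoff is 0.

Payoffs: Bidder C £0, Bidder A -£101, Bidder U £0, Bidder Z £0, Bidder T £0, Bidder L £0.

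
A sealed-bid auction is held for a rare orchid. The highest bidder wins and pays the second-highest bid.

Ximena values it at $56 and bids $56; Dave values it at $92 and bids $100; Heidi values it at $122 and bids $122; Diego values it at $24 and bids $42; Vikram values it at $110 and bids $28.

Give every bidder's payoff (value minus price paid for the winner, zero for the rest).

Ordered from highest: Heidi $122, then Dave $100, then Ximena $56, then Diego $42, then Vikram $28.
Heidi has the top bid and wins; the price is the second-highest bid, $100.
Heidi's payoff = $122 − $100 = $22. All other bidders lose, so their payoff is 0.

Ximena $0, Dave $0, Heidi $22, Diego $0, Vikram $0.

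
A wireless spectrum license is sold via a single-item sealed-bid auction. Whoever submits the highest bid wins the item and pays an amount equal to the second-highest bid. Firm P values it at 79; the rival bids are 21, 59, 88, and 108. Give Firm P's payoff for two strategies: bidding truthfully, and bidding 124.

Truthful: 0; alternative: -29.

The highest competing bid is 108.
Bidding truthfully at 79: the top bid is 108 (a rival), so Firm P loses. Payoff = 0.
Bidding 124: Firm P has the top bid, wins, and pays the second-highest bid 108. Payoff = 79 − 108 = -29.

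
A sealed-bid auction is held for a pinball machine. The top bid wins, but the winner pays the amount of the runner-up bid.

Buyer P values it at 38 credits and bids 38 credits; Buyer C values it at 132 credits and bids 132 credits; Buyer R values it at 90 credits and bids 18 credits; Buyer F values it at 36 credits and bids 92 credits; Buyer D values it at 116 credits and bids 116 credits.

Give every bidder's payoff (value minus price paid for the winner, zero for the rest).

Ranking the bids: Buyer C 132 credits, then Buyer D 116 credits, then Buyer F 92 credits, then Buyer P 38 credits, then Buyer R 18 credits.
Buyer C has the top bid and wins; the price is the second-highest bid, 116 credits.
Buyer C's payoff = 132 credits − 116 credits = 16 credits. All other bidders lose, so their payoff is 0.

Payoffs: Buyer P 0 credits, Buyer C 16 credits, Buyer R 0 credits, Buyer F 0 credits, Buyer D 0 credits.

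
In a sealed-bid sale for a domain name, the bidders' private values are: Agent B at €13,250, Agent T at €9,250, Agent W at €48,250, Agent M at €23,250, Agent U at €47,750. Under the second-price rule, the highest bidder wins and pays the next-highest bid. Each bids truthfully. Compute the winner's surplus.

Surplus = €500.

Bids in descending order: Agent W €48,250 > Agent U €47,750 > Agent M €23,250 > Agent B €13,250 > Agent T €9,250.
Agent W wins with the top bid and pays the second-highest, €47,750.
Surplus = €48,250 − €47,750 = €500.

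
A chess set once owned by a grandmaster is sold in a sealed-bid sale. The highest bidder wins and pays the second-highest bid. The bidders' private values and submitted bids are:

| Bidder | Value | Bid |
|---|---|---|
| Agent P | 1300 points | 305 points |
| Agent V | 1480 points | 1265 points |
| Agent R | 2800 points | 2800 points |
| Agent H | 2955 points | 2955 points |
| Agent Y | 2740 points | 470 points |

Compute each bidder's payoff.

Ordered from highest: Agent H 2955 points, then Agent R 2800 points, then Agent V 1265 points, then Agent Y 470 points, then Agent P 305 points.
Agent H has the top bid and wins; the price is the second-highest bid, 2800 points.
Agent H's payoff = 2955 points − 2800 points = 155 points. All other bidders lose, so their payoff is 0.

Agent P 0 points, Agent V 0 points, Agent R 0 points, Agent H 155 points, Agent Y 0 points.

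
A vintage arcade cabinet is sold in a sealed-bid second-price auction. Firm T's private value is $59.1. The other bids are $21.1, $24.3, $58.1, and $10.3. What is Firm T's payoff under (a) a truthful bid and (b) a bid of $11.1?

Truthful: $1.0; alternative: $0.0.

The highest competing bid is $58.1.
Bidding truthfully at $59.1: Firm T has the top bid, wins, and pays the second-highest bid $58.1. Payoff = $59.1 − $58.1 = $1.0.
Bidding $11.1: the top bid is $58.1 (a rival), so Firm T loses. Payoff = $0.0.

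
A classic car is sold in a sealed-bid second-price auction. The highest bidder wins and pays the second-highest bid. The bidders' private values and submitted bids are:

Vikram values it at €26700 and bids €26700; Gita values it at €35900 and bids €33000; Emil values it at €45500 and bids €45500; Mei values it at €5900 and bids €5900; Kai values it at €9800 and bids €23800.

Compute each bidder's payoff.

Payoffs: Vikram €0, Gita €0, Emil €12500, Mei €0, Kai €0.

Ranking the bids: Emil €45500 > Gita €33000 > Vikram €26700 > Kai €23800 > Mei €5900.
Emil has the top bid and wins; the price is the second-highest bid, €33000.
Emil's payoff = €45500 − €33000 = €12500. All other bidders lose, so their payoff is 0.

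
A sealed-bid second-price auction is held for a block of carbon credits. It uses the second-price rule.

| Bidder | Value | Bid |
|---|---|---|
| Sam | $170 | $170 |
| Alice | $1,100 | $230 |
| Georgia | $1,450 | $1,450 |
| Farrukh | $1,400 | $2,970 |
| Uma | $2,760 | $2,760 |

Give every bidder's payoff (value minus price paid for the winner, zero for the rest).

Payoffs: Sam $0, Alice $0, Georgia $0, Farrukh -$1,360, Uma $0.

Ranking the bids: Farrukh $2,970, then Uma $2,760, then Georgia $1,450, then Alice $230, then Sam $170.
Farrukh has the top bid and wins; the price is the second-highest bid, $2,760.
Farrukh's payoff = $1,400 − $2,760 = -$1,360. All other bidders lose, so their payoff is 0.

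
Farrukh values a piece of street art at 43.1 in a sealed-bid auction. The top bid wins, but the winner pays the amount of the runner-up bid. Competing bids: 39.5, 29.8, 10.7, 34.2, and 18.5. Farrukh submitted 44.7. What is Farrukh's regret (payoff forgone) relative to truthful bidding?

Regret: 0.0.

The highest competing bid is 39.5.
Bidding truthfully at 43.1: Farrukh has the top bid, wins, and pays the second-highest bid 39.5. Payoff = 43.1 − 39.5 = 3.6.
Bidding 44.7: Farrukh has the top bid, wins, and pays the second-highest bid 39.5. Payoff = 43.1 − 39.5 = 3.6.
Regret = truthful payoff − actual payoff = 3.6 − 3.6 = 0.0.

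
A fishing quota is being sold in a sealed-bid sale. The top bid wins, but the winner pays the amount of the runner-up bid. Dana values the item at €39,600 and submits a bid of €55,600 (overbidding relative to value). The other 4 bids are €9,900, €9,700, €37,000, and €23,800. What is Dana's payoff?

€2,600

Highest competing bid: €37,000.
Dana's bid €55,600 is the highest overall, so Dana wins and pays the second-highest bid, €37,000.
Payoff = value − price = €39,600 − €37,000 = €2,600.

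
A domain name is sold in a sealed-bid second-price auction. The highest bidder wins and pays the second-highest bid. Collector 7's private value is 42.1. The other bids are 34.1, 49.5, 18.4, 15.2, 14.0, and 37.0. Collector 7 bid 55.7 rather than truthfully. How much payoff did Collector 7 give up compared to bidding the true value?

The highest competing bid is 49.5.
Bidding truthfully at 42.1: the top bid is 49.5 (a rival), so Collector 7 loses. Payoff = 0.0.
Bidding 55.7: Collector 7 has the top bid, wins, and pays the second-highest bid 49.5. Payoff = 42.1 − 49.5 = -7.4.
Regret = truthful payoff − actual payoff = 0.0 − -7.4 = 7.4.

Regret: 7.4.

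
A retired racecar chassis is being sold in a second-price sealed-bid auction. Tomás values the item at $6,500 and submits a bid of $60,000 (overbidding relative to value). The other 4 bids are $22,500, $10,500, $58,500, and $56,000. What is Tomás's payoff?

Tomás's payoff: -$52,000.

Highest competing bid: $58,500.
Tomás's bid $60,000 is the highest overall, so Tomás wins and pays the second-highest bid, $58,500.
Payoff = value − price = $6,500 − $58,500 = -$52,000.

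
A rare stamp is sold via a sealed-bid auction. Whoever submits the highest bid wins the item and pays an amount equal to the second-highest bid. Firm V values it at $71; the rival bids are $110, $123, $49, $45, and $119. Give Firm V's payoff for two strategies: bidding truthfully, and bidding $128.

Truthful: $0; alternative: -$52.

The highest competing bid is $123.
Bidding truthfully at $71: the top bid is $123 (a rival), so Firm V loses. Payoff = $0.
Bidding $128: Firm V has the top bid, wins, and pays the second-highest bid $123. Payoff = $71 − $123 = -$52.
Deviating from a truthful bid can only lose payoff in a second-price auction — never gain.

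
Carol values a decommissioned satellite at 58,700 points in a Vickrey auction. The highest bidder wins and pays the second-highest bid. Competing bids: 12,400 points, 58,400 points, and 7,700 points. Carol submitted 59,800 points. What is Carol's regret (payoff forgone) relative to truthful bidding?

0 points

The highest competing bid is 58,400 points.
Bidding truthfully at 58,700 points: Carol has the top bid, wins, and pays the second-highest bid 58,400 points. Payoff = 58,700 points − 58,400 points = 300 points.
Bidding 59,800 points: Carol has the top bid, wins, and pays the second-highest bid 58,400 points. Payoff = 58,700 points − 58,400 points = 300 points.
Regret = truthful payoff − actual payoff = 300 points − 300 points = 0 points.
The bid only affects whether you win, not the price — here both bids land on the same side of the top rival bid, so the deviation is payoff-neutral.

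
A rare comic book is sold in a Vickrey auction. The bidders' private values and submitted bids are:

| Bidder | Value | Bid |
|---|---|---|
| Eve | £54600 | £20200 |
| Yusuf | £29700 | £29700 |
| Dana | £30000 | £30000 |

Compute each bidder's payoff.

Bids in descending order: Dana £30000; Yusuf £29700; Eve £20200.
Dana has the top bid and wins; the price is the second-highest bid, £29700.
Dana's payoff = £30000 − £29700 = £300. All other bidders lose, so their payoff is 0.

Payoffs: Eve £0, Yusuf £0, Dana £300.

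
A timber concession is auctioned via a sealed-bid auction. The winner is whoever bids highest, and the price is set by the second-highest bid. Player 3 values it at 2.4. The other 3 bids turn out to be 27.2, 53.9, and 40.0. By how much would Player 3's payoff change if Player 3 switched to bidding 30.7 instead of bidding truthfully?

The highest competing bid is 53.9.
Bidding truthfully at 2.4: the top bid is 53.9 (a rival), so Player 3 loses. Payoff = 0.0.
Bidding 30.7: the top bid is 53.9 (a rival), so Player 3 loses. Payoff = 0.0.
Change = 0.0 − 0.0 = 0.0.
The bid only affects whether you win, not the price — here both bids land on the same side of the top rival bid, so the deviation is payoff-neutral.

0.0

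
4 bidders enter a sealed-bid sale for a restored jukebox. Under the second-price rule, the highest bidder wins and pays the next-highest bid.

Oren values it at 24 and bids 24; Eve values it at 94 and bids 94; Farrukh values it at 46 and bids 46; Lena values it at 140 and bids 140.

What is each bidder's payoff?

Sorted high to low: Lena 140, then Eve 94, then Farrukh 46, then Oren 24.
Lena has the top bid and wins; the price is the second-highest bid, 94.
Lena's payoff = 140 − 94 = 46. All other bidders lose, so their payoff is 0.

Payoffs: Oren 0, Eve 0, Farrukh 0, Lena 46.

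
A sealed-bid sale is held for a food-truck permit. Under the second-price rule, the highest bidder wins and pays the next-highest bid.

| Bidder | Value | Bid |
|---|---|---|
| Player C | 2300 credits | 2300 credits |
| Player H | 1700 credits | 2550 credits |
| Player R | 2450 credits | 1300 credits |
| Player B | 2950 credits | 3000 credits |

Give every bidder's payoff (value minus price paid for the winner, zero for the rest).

Ordered from highest: Player B 3000 credits, then Player H 2550 credits, then Player C 2300 credits, then Player R 1300 credits.
Player B has the top bid and wins; the price is the second-highest bid, 2550 credits.
Player B's payoff = 2950 credits − 2550 credits = 400 credits. All other bidders lose, so their payoff is 0.

Payoffs: Player C 0 credits, Player H 0 credits, Player R 0 credits, Player B 400 credits.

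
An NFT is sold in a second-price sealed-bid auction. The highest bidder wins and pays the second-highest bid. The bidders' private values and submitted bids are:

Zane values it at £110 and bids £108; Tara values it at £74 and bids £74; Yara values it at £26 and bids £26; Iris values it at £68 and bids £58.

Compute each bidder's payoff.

Bids in descending order: Zane £108; Tara £74; Iris £58; Yara £26.
Zane has the top bid and wins; the price is the second-highest bid, £74.
Zane's payoff = £110 − £74 = £36. All other bidders lose, so their payoff is 0.

Payoffs: Zane £36, Tara £0, Yara £0, Iris £0.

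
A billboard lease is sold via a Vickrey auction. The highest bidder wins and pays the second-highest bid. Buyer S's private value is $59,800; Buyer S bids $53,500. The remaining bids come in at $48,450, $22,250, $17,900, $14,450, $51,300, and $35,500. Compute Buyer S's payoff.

Buyer S's payoff: $8,500.

Highest competing bid: $51,300.
Buyer S's bid $53,500 is the highest overall, so Buyer S wins and pays the second-highest bid, $51,300.
Payoff = value − price = $59,800 − $51,300 = $8,500.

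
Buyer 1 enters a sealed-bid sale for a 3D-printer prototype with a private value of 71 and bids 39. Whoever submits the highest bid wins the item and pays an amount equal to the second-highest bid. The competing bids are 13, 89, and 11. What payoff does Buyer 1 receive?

The bidder's payoff: 0.

Highest competing bid: 89.
Buyer 1's bid 39 is not the highest, so Buyer 1 loses, pays nothing, and earns zero payoff.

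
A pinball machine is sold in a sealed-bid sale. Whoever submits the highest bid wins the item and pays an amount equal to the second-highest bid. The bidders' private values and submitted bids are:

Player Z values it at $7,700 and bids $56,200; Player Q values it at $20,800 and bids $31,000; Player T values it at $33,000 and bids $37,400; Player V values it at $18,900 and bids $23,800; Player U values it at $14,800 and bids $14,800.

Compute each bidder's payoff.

Bids in descending order: Player Z $56,200; Player T $37,400; Player Q $31,000; Player V $23,800; Player U $14,800.
Player Z has the top bid and wins; the price is the second-highest bid, $37,400.
Player Z's payoff = $7,700 − $37,400 = -$29,700. All other bidders lose, so their payoff is 0.

Payoffs: Player Z -$29,700, Player Q $0, Player T $0, Player V $0, Player U $0.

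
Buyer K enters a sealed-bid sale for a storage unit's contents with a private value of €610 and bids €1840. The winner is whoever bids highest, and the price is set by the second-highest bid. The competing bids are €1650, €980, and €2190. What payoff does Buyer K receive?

Highest competing bid: €2190.
Buyer K's bid €1840 is not the highest, so Buyer K loses, pays nothing, and earns zero payoff.

Buyer K's payoff: €0.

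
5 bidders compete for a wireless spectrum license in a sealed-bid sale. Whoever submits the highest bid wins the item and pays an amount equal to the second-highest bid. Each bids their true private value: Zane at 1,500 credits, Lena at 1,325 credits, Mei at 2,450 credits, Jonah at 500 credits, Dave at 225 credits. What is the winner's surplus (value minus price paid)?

Sorted high to low: Mei 2,450 credits > Zane 1,500 credits > Lena 1,325 credits > Jonah 500 credits > Dave 225 credits.
Mei wins with the top bid and pays the second-highest, 1,500 credits.
Surplus = 2,450 credits − 1,500 credits = 950 credits.

Surplus = 950 credits.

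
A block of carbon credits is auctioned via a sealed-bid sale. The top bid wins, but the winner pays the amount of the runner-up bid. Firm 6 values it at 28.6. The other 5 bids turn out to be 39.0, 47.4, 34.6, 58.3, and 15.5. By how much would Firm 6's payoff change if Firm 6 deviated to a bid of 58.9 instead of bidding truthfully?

The highest competing bid is 58.3.
Bidding truthfully at 28.6: the top bid is 58.3 (a rival), so Firm 6 loses. Payoff = 0.0.
Bidding 58.9: Firm 6 has the top bid, wins, and pays the second-highest bid 58.3. Payoff = 28.6 − 58.3 = -29.7.
Change = -29.7 − 0.0 = -29.7.

Change in payoff: -29.7.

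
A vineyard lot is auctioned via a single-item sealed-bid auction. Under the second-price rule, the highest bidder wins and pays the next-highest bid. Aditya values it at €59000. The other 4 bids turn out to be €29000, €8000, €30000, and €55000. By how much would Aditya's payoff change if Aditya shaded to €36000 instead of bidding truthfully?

The highest competing bid is €55000.
Bidding truthfully at €59000: Aditya has the top bid, wins, and pays the second-highest bid €55000. Payoff = €59000 − €55000 = €4000.
Bidding €36000: the top bid is €55000 (a rival), so Aditya loses. Payoff = €0.
Change = €0 − €4000 = -€4000.

Change in payoff: -€4000.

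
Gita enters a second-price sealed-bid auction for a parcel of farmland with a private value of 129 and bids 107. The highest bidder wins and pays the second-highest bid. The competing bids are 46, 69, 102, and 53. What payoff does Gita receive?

Gita's payoff: 27.

Highest competing bid: 102.
Gita's bid 107 is the highest overall, so Gita wins and pays the second-highest bid, 102.
Payoff = value − price = 129 − 102 = 27.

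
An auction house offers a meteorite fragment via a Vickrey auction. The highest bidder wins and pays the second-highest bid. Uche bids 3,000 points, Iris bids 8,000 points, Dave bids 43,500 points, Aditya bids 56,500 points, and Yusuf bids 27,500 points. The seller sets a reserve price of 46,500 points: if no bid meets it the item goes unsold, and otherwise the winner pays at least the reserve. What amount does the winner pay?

46,500 points

Bids in descending order: Aditya 56,500 points > Dave 43,500 points > Yusuf 27,500 points > Iris 8,000 points > Uche 3,000 points.
Aditya has the highest bid, so Aditya wins.
The second-highest bid is 43,500 points, but the reserve 46,500 points is higher, so the price is the reserve.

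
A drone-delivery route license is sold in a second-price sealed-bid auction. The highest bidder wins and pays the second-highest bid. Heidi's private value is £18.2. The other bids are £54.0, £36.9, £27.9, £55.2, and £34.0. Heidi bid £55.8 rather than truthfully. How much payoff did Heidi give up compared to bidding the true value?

£37.0

The highest competing bid is £55.2.
Bidding truthfully at £18.2: the top bid is £55.2 (a rival), so Heidi loses. Payoff = £0.0.
Bidding £55.8: Heidi has the top bid, wins, and pays the second-highest bid £55.2. Payoff = £18.2 − £55.2 = -£37.0.
Regret = truthful payoff − actual payoff = £0.0 − -£37.0 = £37.0.
Deviating from a truthful bid can only lose payoff in a second-price auction — never gain.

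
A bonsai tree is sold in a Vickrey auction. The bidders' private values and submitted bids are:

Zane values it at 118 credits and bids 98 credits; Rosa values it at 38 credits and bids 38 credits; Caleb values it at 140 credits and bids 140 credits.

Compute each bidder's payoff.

Ordered from highest: Caleb 140 credits, then Zane 98 credits, then Rosa 38 credits.
Caleb has the top bid and wins; the price is the second-highest bid, 98 credits.
Caleb's payoff = 140 credits − 98 credits = 42 credits. All other bidders lose, so their payoff is 0.

Zane 0 credits, Rosa 0 credits, Caleb 42 credits.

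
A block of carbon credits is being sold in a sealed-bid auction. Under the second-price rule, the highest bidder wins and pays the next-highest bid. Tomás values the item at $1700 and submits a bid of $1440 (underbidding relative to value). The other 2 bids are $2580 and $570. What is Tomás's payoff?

Highest competing bid: $2580.
Tomás's bid $1440 is not the highest, so Tomás loses, pays nothing, and earns zero payoff.

$0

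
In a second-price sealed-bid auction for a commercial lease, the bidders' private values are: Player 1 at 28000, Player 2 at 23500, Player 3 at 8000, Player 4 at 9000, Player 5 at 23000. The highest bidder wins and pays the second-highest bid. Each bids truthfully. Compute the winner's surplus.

4500

Ordered from highest: Player 1 28000 > Player 2 23500 > Player 5 23000 > Player 4 9000 > Player 3 8000.
Player 1 wins with the top bid and pays the second-highest, 23500.
Surplus = 28000 − 23500 = 4500.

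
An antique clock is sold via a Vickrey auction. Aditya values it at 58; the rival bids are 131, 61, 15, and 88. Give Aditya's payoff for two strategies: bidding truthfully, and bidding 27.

(a) 0  (b) 0

The highest competing bid is 131.
Bidding truthfully at 58: the top bid is 131 (a rival), so Aditya loses. Payoff = 0.
Bidding 27: the top bid is 131 (a rival), so Aditya loses. Payoff = 0.
The bid only affects whether you win, not the price — here both bids land on the same side of the top rival bid, so the deviation is payoff-neutral.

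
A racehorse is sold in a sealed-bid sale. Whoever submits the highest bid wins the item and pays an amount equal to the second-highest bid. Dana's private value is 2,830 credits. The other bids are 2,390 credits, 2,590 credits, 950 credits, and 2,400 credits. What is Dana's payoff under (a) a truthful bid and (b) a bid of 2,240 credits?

The highest competing bid is 2,590 credits.
Bidding truthfully at 2,830 credits: Dana has the top bid, wins, and pays the second-highest bid 2,590 credits. Payoff = 2,830 credits − 2,590 credits = 240 credits.
Bidding 2,240 credits: the top bid is 2,590 credits (a rival), so Dana loses. Payoff = 0 credits.
Deviating from a truthful bid can only lose payoff in a second-price auction — never gain.

Truthful: 240 credits; alternative: 0 credits.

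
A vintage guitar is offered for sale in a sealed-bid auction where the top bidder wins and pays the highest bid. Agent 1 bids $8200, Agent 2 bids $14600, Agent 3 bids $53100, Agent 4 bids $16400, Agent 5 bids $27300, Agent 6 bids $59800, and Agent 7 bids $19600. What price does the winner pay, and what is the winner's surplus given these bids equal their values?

Ranking the bids: Agent 6 $59800; Agent 3 $53100; Agent 5 $27300; Agent 7 $19600; Agent 4 $16400; Agent 2 $14600; Agent 1 $8200.
Agent 6 is the highest bidder, so Agent 6 wins.
Under the first-price rule, the price is the highest bid: $59800.
Surplus = $59800 − $59800 = $0.

Price $59800; surplus $0.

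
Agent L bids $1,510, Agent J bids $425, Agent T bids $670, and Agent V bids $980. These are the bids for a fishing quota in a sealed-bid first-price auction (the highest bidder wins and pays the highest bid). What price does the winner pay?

Sorted high to low: Agent L $1,510 > Agent V $980 > Agent T $670 > Agent J $425.
Agent L is the highest bidder, so Agent L wins.
Under the first-price rule, the price is the highest bid: $1,510.

Price paid: $1,510.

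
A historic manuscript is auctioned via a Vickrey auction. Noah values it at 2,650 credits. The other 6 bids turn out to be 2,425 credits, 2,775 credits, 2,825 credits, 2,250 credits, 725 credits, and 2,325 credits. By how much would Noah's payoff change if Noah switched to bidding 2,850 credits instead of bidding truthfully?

Change in payoff: -175 credits.

The highest competing bid is 2,825 credits.
Bidding truthfully at 2,650 credits: the top bid is 2,825 credits (a rival), so Noah loses. Payoff = 0 credits.
Bidding 2,850 credits: Noah has the top bid, wins, and pays the second-highest bid 2,825 credits. Payoff = 2,650 credits − 2,825 credits = -175 credits.
Change = -175 credits − 0 credits = -175 credits.
This is the dominant-strategy logic: truthful bidding weakly beats any alternative.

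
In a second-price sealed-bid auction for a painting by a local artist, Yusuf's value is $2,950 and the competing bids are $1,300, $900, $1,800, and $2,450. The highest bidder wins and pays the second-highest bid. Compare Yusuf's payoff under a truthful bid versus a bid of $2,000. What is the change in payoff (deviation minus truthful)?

Payoff change: -$500.

The highest competing bid is $2,450.
Bidding truthfully at $2,950: Yusuf has the top bid, wins, and pays the second-highest bid $2,450. Payoff = $2,950 − $2,450 = $500.
Bidding $2,000: the top bid is $2,450 (a rival), so Yusuf loses. Payoff = $0.
Change = $0 − $500 = -$500.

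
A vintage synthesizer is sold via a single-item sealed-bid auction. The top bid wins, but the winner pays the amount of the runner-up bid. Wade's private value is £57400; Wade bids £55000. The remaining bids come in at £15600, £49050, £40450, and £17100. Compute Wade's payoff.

Highest competing bid: £49050.
Wade's bid £55000 is the highest overall, so Wade wins and pays the second-highest bid, £49050.
Payoff = value − price = £57400 − £49050 = £8350.

Payoff = £8350.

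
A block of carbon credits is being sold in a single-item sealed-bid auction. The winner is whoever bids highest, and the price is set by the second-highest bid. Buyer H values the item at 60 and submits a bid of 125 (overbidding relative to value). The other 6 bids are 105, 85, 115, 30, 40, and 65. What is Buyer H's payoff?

-55

Highest competing bid: 115.
Buyer H's bid 125 is the highest overall, so Buyer H wins and pays the second-highest bid, 115.
Payoff = value − price = 60 − 115 = -55.
Overbidding won the item at a price above value — truthful bidding would have avoided this loss.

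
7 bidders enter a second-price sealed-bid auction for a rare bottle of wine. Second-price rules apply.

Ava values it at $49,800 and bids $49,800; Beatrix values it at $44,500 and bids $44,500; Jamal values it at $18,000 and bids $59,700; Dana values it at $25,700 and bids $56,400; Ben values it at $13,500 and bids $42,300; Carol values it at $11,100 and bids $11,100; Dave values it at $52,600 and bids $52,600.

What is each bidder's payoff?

Ranking the bids: Jamal $59,700 > Dana $56,400 > Dave $52,600 > Ava $49,800 > Beatrix $44,500 > Ben $42,300 > Carol $11,100.
Jamal has the top bid and wins; the price is the second-highest bid, $56,400.
Jamal's payoff = $18,000 − $56,400 = -$38,400. All other bidders lose, so their payoff is 0.

Payoffs: Ava $0, Beatrix $0, Jamal -$38,400, Dana $0, Ben $0, Carol $0, Dave $0.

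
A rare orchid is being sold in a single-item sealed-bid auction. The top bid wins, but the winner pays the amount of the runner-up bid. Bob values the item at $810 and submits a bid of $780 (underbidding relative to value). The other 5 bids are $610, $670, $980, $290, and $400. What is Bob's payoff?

$0

Highest competing bid: $980.
Bob's bid $780 is not the highest, so Bob loses, pays nothing, and earns zero payoff.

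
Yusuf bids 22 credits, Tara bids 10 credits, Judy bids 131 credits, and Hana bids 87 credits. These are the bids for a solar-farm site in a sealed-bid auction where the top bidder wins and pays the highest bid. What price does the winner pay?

Bids in descending order: Judy 131 credits > Hana 87 credits > Yusuf 22 credits > Tara 10 credits.
Judy is the highest bidder, so Judy wins.
Under the first-price rule, the price is the highest bid: 131 credits.

131 credits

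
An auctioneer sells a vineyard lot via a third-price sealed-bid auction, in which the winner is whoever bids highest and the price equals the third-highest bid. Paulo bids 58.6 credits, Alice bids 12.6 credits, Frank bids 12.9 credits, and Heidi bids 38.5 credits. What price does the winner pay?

Ordered from highest: Paulo 58.6 credits, then Heidi 38.5 credits, then Frank 12.9 credits, then Alice 12.6 credits.
Paulo is the highest bidder, so Paulo wins.
Under the third-price rule, the price is the third-highest bid: 12.9 credits.

12.9 credits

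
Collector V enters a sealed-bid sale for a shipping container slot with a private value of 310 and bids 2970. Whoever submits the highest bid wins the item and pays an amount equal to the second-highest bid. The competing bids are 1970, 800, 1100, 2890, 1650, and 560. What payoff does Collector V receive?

Highest competing bid: 2890.
Collector V's bid 2970 is the highest overall, so Collector V wins and pays the second-highest bid, 2890.
Payoff = value − price = 310 − 2890 = -2580.
Overbidding won the item at a price above value — truthful bidding would have avoided this loss.

Collector V's payoff: -2580.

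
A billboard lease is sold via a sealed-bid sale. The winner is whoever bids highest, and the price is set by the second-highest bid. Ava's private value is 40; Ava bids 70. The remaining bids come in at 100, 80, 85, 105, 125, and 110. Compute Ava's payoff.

Highest competing bid: 125.
Ava's bid 70 is not the highest, so Ava loses, pays nothing, and earns zero payoff.

Payoff = 0.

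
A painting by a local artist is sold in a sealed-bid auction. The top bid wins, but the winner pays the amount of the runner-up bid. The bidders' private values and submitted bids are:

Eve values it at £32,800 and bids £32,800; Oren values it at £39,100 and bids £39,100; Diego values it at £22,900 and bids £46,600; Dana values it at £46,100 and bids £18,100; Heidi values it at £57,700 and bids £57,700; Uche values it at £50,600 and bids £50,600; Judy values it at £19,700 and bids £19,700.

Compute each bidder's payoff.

Eve £0, Oren £0, Diego £0, Dana £0, Heidi £7,100, Uche £0, Judy £0.

Sorted high to low: Heidi £57,700, then Uche £50,600, then Diego £46,600, then Oren £39,100, then Eve £32,800, then Judy £19,700, then Dana £18,100.
Heidi has the top bid and wins; the price is the second-highest bid, £50,600.
Heidi's payoff = £57,700 − £50,600 = £7,100. All other bidders lose, so their payoff is 0.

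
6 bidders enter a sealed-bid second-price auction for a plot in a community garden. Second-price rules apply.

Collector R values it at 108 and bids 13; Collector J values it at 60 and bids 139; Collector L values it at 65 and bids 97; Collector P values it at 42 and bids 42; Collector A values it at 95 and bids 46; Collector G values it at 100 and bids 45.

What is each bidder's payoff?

Collector R 0, Collector J -37, Collector L 0, Collector P 0, Collector A 0, Collector G 0.

Ordered from highest: Collector J 139 > Collector L 97 > Collector A 46 > Collector G 45 > Collector P 42 > Collector R 13.
Collector J has the top bid and wins; the price is the second-highest bid, 97.
Collector J's payoff = 60 − 97 = -37. All other bidders lose, so their payoff is 0.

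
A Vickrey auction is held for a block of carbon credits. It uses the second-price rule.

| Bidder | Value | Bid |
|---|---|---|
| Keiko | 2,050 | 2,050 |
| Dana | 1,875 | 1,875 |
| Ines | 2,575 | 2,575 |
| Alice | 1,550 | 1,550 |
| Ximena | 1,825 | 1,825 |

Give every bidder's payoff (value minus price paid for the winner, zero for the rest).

Payoffs: Keiko 0, Dana 0, Ines 525, Alice 0, Ximena 0.

Bids in descending order: Ines 2,575 > Keiko 2,050 > Dana 1,875 > Ximena 1,825 > Alice 1,550.
Ines has the top bid and wins; the price is the second-highest bid, 2,050.
Ines's payoff = 2,575 − 2,050 = 525. All other bidders lose, so their payoff is 0.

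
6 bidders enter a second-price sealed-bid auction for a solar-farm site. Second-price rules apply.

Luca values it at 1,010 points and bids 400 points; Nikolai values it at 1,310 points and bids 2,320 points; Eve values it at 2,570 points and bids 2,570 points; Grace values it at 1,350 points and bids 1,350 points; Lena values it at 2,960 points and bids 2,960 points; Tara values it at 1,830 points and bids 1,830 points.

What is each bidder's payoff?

Sorted high to low: Lena 2,960 points; Eve 2,570 points; Nikolai 2,320 points; Tara 1,830 points; Grace 1,350 points; Luca 400 points.
Lena has the top bid and wins; the price is the second-highest bid, 2,570 points.
Lena's payoff = 2,960 points − 2,570 points = 390 points. All other bidders lose, so their payoff is 0.

Luca 0 points, Nikolai 0 points, Eve 0 points, Grace 0 points, Lena 390 points, Tara 0 points.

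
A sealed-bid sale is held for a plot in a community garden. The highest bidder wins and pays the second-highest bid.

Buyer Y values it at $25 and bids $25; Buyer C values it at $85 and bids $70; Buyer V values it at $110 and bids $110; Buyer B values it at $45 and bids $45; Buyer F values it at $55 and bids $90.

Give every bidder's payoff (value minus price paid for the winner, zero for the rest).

Payoffs: Buyer Y $0, Buyer C $0, Buyer V $20, Buyer B $0, Buyer F $0.

Sorted high to low: Buyer V $110; Buyer F $90; Buyer C $70; Buyer B $45; Buyer Y $25.
Buyer V has the top bid and wins; the price is the second-highest bid, $90.
Buyer V's payoff = $110 − $90 = $20. All other bidders lose, so their payoff is 0.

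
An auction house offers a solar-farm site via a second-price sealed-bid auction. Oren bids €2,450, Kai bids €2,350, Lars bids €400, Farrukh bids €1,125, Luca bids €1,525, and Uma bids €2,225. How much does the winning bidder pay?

Ordered from highest: Oren €2,450, then Kai €2,350, then Uma €2,225, then Luca €1,525, then Farrukh €1,125, then Lars €400.
Oren has the highest bid, so Oren wins.
The second-highest bid is €2,350, so that is what Oren pays.

€2,350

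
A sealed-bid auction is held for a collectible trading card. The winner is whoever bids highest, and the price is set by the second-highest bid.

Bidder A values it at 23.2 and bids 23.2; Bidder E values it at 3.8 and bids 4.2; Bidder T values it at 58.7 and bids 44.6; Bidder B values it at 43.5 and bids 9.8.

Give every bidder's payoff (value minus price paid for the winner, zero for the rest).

Sorted high to low: Bidder T 44.6; Bidder A 23.2; Bidder B 9.8; Bidder E 4.2.
Bidder T has the top bid and wins; the price is the second-highest bid, 23.2.
Bidder T's payoff = 58.7 − 23.2 = 35.5. All other bidders lose, so their payoff is 0.

Bidder A 0.0, Bidder E 0.0, Bidder T 35.5, Bidder B 0.0.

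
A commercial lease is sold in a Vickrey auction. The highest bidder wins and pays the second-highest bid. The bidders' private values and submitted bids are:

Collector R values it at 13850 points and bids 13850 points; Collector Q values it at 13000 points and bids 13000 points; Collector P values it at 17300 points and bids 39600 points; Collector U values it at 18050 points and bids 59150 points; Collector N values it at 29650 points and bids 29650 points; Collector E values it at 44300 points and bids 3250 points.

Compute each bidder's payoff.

Bids in descending order: Collector U 59150 points > Collector P 39600 points > Collector N 29650 points > Collector R 13850 points > Collector Q 13000 points > Collector E 3250 points.
Collector U has the top bid and wins; the price is the second-highest bid, 39600 points.
Collector U's payoff = 18050 points − 39600 points = -21550 points. All other bidders lose, so their payoff is 0.

Payoffs: Collector R 0 points, Collector Q 0 points, Collector P 0 points, Collector U -21550 points, Collector N 0 points, Collector E 0 points.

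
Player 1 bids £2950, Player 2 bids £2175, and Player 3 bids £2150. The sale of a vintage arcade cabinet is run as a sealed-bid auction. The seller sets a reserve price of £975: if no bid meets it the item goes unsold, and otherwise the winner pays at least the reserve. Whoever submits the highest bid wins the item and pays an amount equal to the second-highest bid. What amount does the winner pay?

Price paid: £2175.

Ranking the bids: Player 1 £2950, then Player 2 £2175, then Player 3 £2150.
Player 1 has the highest bid, so Player 1 wins.
The second-highest bid is £2175, which exceeds the reserve, so that sets the price.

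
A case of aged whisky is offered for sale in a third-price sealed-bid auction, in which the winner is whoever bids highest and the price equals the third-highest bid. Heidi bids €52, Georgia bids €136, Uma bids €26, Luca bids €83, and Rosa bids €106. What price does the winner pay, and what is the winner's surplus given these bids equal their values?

Sorted high to low: Georgia €136, then Rosa €106, then Luca €83, then Heidi €52, then Uma €26.
Georgia is the highest bidder, so Georgia wins.
Under the third-price rule, the price is the third-highest bid: €83.
Surplus = €136 − €83 = €53.

The winner pays €83 for a surplus of €53.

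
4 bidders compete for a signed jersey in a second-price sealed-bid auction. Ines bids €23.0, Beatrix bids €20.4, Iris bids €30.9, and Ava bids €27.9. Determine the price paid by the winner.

Price paid: €27.9.

Sorted high to low: Iris €30.9, then Ava €27.9, then Ines €23.0, then Beatrix €20.4.
Iris has the highest bid, so Iris wins.
The second-highest bid is €27.9, so that is what Iris pays.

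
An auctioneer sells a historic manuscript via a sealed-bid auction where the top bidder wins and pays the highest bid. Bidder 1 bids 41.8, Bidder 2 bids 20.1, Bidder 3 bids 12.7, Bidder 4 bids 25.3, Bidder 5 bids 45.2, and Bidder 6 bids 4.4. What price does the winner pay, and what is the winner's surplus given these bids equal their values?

The winner pays 45.2 for a surplus of 0.0.

Ranking the bids: Bidder 5 45.2, then Bidder 1 41.8, then Bidder 4 25.3, then Bidder 2 20.1, then Bidder 3 12.7, then Bidder 6 4.4.
Bidder 5 is the highest bidder, so Bidder 5 wins.
Under the first-price rule, the price is the highest bid: 45.2.
Surplus = 45.2 − 45.2 = 0.0.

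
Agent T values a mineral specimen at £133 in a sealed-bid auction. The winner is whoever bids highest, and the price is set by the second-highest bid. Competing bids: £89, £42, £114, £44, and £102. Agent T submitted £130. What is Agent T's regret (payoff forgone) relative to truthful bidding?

The highest competing bid is £114.
Bidding truthfully at £133: Agent T has the top bid, wins, and pays the second-highest bid £114. Payoff = £133 − £114 = £19.
Bidding £130: Agent T has the top bid, wins, and pays the second-highest bid £114. Payoff = £133 − £114 = £19.
Regret = truthful payoff − actual payoff = £19 − £19 = £0.

Payoff forgone: £0.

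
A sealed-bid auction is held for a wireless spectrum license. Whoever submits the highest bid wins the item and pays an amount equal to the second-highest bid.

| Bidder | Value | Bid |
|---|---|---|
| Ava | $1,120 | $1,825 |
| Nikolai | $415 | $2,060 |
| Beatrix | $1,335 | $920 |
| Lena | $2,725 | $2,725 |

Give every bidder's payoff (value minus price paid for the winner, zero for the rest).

Payoffs: Ava $0, Nikolai $0, Beatrix $0, Lena $665.

Ordered from highest: Lena $2,725; Nikolai $2,060; Ava $1,825; Beatrix $920.
Lena has the top bid and wins; the price is the second-highest bid, $2,060.
Lena's payoff = $2,725 − $2,060 = $665. All other bidders lose, so their payoff is 0.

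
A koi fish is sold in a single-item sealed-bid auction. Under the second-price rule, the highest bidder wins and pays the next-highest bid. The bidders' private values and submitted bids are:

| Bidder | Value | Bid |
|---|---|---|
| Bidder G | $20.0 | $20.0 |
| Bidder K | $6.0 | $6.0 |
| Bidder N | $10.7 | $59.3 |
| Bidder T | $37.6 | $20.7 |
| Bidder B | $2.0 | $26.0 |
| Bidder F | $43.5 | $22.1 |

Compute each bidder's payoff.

Payoffs: Bidder G $0.0, Bidder K $0.0, Bidder N -$15.3, Bidder T $0.0, Bidder B $0.0, Bidder F $0.0.

Ranking the bids: Bidder N $59.3; Bidder B $26.0; Bidder F $22.1; Bidder T $20.7; Bidder G $20.0; Bidder K $6.0.
Bidder N has the top bid and wins; the price is the second-highest bid, $26.0.
Bidder N's payoff = $10.7 − $26.0 = -$15.3. All other bidders lose, so their payoff is 0.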